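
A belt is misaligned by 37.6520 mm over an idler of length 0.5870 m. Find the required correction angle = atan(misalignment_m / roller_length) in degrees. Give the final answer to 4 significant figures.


misalign_m = 37.6520 / 1000 = 0.037652 m
angle = atan(0.037652 / 0.5870)
angle = 3.670 deg


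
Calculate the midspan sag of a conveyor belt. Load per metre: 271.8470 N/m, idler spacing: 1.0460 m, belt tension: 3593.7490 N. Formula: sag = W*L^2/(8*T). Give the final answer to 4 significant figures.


sag = 271.8470 * 1.0460^2 / (8 * 3593.7490)
sag = 0.01035 m


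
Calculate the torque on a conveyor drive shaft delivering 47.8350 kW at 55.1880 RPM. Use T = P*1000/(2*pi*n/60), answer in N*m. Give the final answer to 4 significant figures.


omega = 2*pi*55.1880/60 = 5.77927 rad/s
T = 47.8350*1000 / 5.77927
T = 8277 N*m


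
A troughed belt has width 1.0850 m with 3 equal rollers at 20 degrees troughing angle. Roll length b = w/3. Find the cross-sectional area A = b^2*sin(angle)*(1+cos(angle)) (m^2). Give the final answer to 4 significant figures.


b = 1.0850/3 = 0.361667 m
A = 0.361667^2 * sin(20 deg) * (1 + cos(20 deg))
A = 0.08678 m^2


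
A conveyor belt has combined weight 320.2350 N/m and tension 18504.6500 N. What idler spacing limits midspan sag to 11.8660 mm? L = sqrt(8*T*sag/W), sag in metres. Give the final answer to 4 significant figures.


sag = 11.8660/1000 = 0.011866 m
L = sqrt(8 * 18504.6500 * 0.011866 / 320.2350)
L = 2.342 m


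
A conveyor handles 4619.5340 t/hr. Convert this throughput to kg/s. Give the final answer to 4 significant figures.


m_dot = 4619.5340 * 1000 / 3600
m_dot = 1283 kg/s


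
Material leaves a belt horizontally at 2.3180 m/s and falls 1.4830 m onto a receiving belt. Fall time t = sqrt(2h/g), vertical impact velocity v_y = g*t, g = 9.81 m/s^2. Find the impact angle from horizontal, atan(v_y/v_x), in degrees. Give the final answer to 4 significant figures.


t = sqrt(2*1.4830/9.81) = 0.549859 s
v_y = 9.81 * 0.549859 = 5.39412 m/s
angle = atan(5.39412 / 2.3180) = 66.75 deg


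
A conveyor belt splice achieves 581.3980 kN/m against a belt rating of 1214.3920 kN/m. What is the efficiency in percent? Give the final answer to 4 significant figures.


Eff = 581.3980 / 1214.3920 * 100
Eff = 47.88 %


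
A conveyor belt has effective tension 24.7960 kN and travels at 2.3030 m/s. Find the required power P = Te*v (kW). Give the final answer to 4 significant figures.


P = Te * v = 24.7960 * 2.3030
P = 57.11 kW


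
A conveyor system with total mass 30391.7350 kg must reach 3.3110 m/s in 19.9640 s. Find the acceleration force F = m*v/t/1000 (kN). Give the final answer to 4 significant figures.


F = 30391.7350 * 3.3110 / 19.9640 / 1000
F = 5.040 kN


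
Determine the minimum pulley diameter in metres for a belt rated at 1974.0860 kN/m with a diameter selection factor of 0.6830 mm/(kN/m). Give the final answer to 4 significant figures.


D = 1974.0860 * 0.6830 / 1000
D = 1.348 m


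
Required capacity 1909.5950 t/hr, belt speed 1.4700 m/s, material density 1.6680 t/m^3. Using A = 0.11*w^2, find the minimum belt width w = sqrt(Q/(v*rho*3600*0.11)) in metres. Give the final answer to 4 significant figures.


A_req = 1909.5950 / (1.4700 * 1.6680 * 3600) = 0.216334 m^2
w = sqrt(0.216334 / 0.11)
w = 1.402 m


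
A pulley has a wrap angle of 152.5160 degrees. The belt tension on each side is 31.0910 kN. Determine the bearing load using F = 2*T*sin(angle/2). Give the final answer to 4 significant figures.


F = 2 * 31.0910 * sin(152.5160/2 deg)
F = 60.40 kN


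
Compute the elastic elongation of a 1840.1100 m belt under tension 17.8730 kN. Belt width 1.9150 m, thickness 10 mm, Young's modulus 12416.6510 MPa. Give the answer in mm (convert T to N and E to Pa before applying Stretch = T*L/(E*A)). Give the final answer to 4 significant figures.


A = 1.9150 * 0.01 = 0.01915 m^2
Stretch = 17.8730*1000 * 1840.1100 / (12416.6510e6 * 0.01915) * 1000
Stretch = 138.3 mm


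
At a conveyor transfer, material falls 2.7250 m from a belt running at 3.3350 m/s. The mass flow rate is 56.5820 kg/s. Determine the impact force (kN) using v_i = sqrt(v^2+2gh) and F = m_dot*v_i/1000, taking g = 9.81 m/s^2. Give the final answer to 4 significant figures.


v_i = sqrt(3.3350^2 + 2*9.81*2.7250) = 8.03659 m/s
F = 56.5820 * 8.03659 / 1000
F = 0.4547 kN


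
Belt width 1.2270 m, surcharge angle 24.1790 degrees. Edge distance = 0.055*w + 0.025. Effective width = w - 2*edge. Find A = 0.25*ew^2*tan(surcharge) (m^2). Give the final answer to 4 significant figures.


edge = 0.055*1.2270 + 0.025 = 0.092485 m
ew = 1.2270 - 2*0.092485 = 1.04203 m
A = 0.25 * 1.04203^2 * tan(24.1790 deg)
A = 0.1219 m^2


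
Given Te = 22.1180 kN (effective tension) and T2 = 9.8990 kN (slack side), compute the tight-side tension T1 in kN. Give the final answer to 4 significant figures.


T1 = Te + T2 = 22.1180 + 9.8990
T1 = 32.02 kN


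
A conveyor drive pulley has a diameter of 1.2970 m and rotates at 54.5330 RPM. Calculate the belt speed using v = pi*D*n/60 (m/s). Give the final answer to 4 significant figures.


v = pi * 1.2970 * 54.5330 / 60
v = 3.703 m/s


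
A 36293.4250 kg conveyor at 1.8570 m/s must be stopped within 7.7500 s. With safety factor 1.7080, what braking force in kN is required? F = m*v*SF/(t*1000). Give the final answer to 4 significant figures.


F = 36293.4250 * 1.8570 / 7.7500 * 1.7080 / 1000
F = 14.85 kN


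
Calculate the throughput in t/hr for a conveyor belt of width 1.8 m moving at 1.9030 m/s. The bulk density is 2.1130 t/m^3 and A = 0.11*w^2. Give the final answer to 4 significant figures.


A = 0.11 * 1.8^2 = 0.3564 m^2
C = 0.3564 * 1.9030 * 2.1130 * 3600
C = 5159 t/hr


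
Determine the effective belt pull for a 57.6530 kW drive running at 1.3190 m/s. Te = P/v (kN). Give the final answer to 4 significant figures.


Te = P / v = 57.6530 / 1.3190
Te = 43.71 kN


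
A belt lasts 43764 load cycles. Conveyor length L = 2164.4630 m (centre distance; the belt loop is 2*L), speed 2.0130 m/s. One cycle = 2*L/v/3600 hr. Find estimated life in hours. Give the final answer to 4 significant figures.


cycle_time = 2 * 2164.4630 / 2.0130 / 3600 = 0.597357 hr
life = 43764 * 0.597357 = 26140 hours


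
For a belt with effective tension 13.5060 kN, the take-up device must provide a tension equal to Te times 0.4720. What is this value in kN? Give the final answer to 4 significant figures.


T_tu = 13.5060 * 0.4720
T_tu = 6.375 kN


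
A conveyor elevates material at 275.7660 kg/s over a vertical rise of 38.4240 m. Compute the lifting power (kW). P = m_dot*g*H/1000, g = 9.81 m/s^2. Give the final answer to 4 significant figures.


P = 275.7660 * 9.81 * 38.4240 / 1000
P = 103.9 kW


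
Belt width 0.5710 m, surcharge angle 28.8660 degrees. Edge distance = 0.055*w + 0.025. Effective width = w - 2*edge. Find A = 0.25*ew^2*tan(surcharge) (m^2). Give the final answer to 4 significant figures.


edge = 0.055*0.5710 + 0.025 = 0.056405 m
ew = 0.5710 - 2*0.056405 = 0.45819 m
A = 0.25 * 0.45819^2 * tan(28.8660 deg)
A = 0.02893 m^2


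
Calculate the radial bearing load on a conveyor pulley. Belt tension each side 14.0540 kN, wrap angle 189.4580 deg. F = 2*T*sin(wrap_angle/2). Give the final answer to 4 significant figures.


F = 2 * 14.0540 * sin(189.4580/2 deg)
F = 28.01 kN


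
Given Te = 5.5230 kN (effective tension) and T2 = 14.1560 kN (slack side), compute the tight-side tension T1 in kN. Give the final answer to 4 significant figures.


T1 = Te + T2 = 5.5230 + 14.1560
T1 = 19.68 kN


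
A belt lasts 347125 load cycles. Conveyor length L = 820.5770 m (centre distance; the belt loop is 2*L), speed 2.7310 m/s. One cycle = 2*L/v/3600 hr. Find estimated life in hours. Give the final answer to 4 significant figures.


cycle_time = 2 * 820.5770 / 2.7310 / 3600 = 0.166926 hr
life = 347125 * 0.166926 = 57940 hours


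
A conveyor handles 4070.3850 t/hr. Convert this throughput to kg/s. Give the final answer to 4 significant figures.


m_dot = 4070.3850 * 1000 / 3600
m_dot = 1131 kg/s


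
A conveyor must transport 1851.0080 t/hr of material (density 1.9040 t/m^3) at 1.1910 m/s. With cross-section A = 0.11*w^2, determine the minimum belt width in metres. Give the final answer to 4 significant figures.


A_req = 1851.0080 / (1.1910 * 1.9040 * 3600) = 0.226739 m^2
w = sqrt(0.226739 / 0.11)
w = 1.436 m


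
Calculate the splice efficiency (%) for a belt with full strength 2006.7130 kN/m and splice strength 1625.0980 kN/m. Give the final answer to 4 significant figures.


Eff = 1625.0980 / 2006.7130 * 100
Eff = 80.98 %


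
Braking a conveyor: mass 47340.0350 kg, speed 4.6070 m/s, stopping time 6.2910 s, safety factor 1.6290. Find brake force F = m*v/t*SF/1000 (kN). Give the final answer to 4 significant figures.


F = 47340.0350 * 4.6070 / 6.2910 * 1.6290 / 1000
F = 56.47 kN


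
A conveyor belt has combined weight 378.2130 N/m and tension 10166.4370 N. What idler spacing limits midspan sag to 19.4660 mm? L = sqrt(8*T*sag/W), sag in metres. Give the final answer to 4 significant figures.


sag = 19.4660/1000 = 0.019466 m
L = sqrt(8 * 10166.4370 * 0.019466 / 378.2130)
L = 2.046 m


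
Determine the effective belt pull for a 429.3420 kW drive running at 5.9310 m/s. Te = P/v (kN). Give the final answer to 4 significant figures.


Te = P / v = 429.3420 / 5.9310
Te = 72.39 kN


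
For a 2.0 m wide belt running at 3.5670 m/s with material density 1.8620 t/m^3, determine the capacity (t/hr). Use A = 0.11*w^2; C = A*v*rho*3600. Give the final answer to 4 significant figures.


A = 0.11 * 2.0^2 = 0.44 m^2
C = 0.44 * 3.5670 * 1.8620 * 3600
C = 10520 t/hr


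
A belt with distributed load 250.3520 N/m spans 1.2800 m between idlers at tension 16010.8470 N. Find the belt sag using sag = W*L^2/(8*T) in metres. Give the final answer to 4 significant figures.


sag = 250.3520 * 1.2800^2 / (8 * 16010.8470)
sag = 0.003202 m


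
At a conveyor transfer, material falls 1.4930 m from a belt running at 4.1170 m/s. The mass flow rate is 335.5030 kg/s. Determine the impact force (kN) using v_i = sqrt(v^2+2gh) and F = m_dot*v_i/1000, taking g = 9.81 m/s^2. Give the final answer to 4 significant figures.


v_i = sqrt(4.1170^2 + 2*9.81*1.4930) = 6.80017 m/s
F = 335.5030 * 6.80017 / 1000
F = 2.281 kN


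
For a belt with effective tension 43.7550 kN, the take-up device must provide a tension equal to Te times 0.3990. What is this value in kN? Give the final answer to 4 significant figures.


T_tu = 43.7550 * 0.3990
T_tu = 17.46 kN


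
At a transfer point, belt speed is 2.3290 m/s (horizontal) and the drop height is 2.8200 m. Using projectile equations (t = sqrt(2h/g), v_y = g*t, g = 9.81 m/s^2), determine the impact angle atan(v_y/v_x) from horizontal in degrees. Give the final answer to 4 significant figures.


t = sqrt(2*2.8200/9.81) = 0.758237 s
v_y = 9.81 * 0.758237 = 7.4383 m/s
angle = atan(7.4383 / 2.3290) = 72.61 deg


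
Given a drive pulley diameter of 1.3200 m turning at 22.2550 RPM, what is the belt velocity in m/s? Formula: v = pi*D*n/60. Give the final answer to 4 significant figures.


v = pi * 1.3200 * 22.2550 / 60
v = 1.538 m/s


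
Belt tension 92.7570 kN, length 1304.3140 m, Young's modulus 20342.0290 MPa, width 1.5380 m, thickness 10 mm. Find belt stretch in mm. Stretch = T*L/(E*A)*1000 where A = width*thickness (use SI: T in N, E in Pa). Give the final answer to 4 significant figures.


A = 1.5380 * 0.01 = 0.01538 m^2
Stretch = 92.7570*1000 * 1304.3140 / (20342.0290e6 * 0.01538) * 1000
Stretch = 386.7 mm


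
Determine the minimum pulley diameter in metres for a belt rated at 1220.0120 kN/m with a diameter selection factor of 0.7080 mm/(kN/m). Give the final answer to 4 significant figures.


D = 1220.0120 * 0.7080 / 1000
D = 0.8638 m


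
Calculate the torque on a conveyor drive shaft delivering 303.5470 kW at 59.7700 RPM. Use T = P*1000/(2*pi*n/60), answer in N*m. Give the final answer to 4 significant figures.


omega = 2*pi*59.7700/60 = 6.2591 rad/s
T = 303.5470*1000 / 6.2591
T = 48500 N*m


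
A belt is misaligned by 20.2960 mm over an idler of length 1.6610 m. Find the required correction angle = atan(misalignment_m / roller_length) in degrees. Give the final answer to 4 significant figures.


misalign_m = 20.2960 / 1000 = 0.020296 m
angle = atan(0.020296 / 1.6610)
angle = 0.7001 deg


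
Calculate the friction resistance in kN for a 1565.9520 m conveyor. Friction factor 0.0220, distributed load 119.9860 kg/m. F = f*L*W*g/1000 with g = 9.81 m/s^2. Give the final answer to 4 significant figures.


F = 0.0220 * 1565.9520 * 119.9860 * 9.81 / 1000
F = 40.55 kN


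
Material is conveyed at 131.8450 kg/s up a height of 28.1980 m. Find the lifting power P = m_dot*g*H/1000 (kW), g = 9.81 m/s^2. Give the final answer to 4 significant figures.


P = 131.8450 * 9.81 * 28.1980 / 1000
P = 36.47 kW


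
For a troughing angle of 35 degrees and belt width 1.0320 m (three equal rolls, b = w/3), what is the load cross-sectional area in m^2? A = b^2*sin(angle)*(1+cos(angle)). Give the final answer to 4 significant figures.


b = 1.0320/3 = 0.344 m
A = 0.344^2 * sin(35 deg) * (1 + cos(35 deg))
A = 0.1235 m^2


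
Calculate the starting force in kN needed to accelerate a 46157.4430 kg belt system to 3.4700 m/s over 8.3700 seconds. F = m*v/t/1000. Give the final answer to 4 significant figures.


F = 46157.4430 * 3.4700 / 8.3700 / 1000
F = 19.14 kN


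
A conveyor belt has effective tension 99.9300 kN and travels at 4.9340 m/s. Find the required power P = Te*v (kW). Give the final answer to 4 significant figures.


P = Te * v = 99.9300 * 4.9340
P = 493.1 kW


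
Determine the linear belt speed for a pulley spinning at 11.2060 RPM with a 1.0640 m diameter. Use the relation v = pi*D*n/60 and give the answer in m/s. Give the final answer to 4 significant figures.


v = pi * 1.0640 * 11.2060 / 60
v = 0.6243 m/s


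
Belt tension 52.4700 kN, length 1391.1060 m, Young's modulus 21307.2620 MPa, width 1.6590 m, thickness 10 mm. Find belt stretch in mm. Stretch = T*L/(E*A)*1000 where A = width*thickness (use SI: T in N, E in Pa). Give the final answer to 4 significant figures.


A = 1.6590 * 0.01 = 0.01659 m^2
Stretch = 52.4700*1000 * 1391.1060 / (21307.2620e6 * 0.01659) * 1000
Stretch = 206.5 mm


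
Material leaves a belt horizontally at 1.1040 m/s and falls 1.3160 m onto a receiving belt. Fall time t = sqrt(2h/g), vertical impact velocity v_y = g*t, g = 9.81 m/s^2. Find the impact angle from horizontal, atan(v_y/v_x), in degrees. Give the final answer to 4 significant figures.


t = sqrt(2*1.3160/9.81) = 0.517975 s
v_y = 9.81 * 0.517975 = 5.08133 m/s
angle = atan(5.08133 / 1.1040) = 77.74 deg


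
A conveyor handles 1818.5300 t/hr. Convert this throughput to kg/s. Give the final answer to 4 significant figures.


m_dot = 1818.5300 * 1000 / 3600
m_dot = 505.1 kg/s


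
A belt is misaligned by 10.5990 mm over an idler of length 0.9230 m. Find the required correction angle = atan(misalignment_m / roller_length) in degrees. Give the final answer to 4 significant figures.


misalign_m = 10.5990 / 1000 = 0.010599 m
angle = atan(0.010599 / 0.9230)
angle = 0.6579 deg


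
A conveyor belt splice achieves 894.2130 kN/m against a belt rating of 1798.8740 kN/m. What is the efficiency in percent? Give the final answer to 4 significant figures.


Eff = 894.2130 / 1798.8740 * 100
Eff = 49.71 %


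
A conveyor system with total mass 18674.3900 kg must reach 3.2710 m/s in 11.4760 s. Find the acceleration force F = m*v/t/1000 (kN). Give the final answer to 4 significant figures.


F = 18674.3900 * 3.2710 / 11.4760 / 1000
F = 5.323 kN


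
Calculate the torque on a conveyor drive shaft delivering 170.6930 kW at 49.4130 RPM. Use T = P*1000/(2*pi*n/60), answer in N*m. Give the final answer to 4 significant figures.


omega = 2*pi*49.4130/60 = 5.17452 rad/s
T = 170.6930*1000 / 5.17452
T = 32990 N*m


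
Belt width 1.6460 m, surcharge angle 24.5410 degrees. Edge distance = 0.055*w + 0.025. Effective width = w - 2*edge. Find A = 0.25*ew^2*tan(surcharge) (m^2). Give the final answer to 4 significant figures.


edge = 0.055*1.6460 + 0.025 = 0.11553 m
ew = 1.6460 - 2*0.11553 = 1.41494 m
A = 0.25 * 1.41494^2 * tan(24.5410 deg)
A = 0.2285 m^2


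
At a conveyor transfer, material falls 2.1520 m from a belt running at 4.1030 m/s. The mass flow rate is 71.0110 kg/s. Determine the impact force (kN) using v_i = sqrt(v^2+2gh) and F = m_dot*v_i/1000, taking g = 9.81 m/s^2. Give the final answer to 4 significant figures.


v_i = sqrt(4.1030^2 + 2*9.81*2.1520) = 7.68485 m/s
F = 71.0110 * 7.68485 / 1000
F = 0.5457 kN


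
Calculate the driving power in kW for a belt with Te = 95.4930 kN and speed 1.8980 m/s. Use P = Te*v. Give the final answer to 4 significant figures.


P = Te * v = 95.4930 * 1.8980
P = 181.2 kW


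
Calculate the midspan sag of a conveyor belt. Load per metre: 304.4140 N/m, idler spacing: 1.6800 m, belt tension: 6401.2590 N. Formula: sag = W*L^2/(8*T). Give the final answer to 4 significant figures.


sag = 304.4140 * 1.6800^2 / (8 * 6401.2590)
sag = 0.01678 m


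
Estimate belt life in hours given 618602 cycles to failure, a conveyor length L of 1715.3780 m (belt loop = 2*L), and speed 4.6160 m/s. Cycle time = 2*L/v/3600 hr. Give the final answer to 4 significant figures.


cycle_time = 2 * 1715.3780 / 4.6160 / 3600 = 0.206453 hr
life = 618602 * 0.206453 = 127700 hours


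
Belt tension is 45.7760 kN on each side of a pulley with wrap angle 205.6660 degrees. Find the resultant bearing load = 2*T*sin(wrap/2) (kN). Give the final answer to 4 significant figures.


F = 2 * 45.7760 * sin(205.6660/2 deg)
F = 89.27 kN


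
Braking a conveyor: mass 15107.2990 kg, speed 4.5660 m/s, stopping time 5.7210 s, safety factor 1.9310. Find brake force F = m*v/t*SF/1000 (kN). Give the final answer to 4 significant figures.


F = 15107.2990 * 4.5660 / 5.7210 * 1.9310 / 1000
F = 23.28 kN


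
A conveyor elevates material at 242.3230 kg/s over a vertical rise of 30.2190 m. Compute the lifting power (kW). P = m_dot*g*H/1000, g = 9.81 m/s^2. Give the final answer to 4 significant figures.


P = 242.3230 * 9.81 * 30.2190 / 1000
P = 71.84 kW


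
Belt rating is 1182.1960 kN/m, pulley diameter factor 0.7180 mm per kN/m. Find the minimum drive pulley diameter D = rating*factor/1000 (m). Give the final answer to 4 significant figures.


D = 1182.1960 * 0.7180 / 1000
D = 0.8488 m


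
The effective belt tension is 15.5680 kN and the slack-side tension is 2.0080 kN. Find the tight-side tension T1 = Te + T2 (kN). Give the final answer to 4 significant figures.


T1 = Te + T2 = 15.5680 + 2.0080
T1 = 17.58 kN


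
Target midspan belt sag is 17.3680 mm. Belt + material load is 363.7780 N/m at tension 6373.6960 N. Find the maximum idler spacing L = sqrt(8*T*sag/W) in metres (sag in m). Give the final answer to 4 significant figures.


sag = 17.3680/1000 = 0.017368 m
L = sqrt(8 * 6373.6960 * 0.017368 / 363.7780)
L = 1.560 m


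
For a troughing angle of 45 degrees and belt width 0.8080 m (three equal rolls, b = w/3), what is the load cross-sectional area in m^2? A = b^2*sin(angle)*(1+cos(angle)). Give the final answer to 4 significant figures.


b = 0.8080/3 = 0.269333 m
A = 0.269333^2 * sin(45 deg) * (1 + cos(45 deg))
A = 0.08756 m^2


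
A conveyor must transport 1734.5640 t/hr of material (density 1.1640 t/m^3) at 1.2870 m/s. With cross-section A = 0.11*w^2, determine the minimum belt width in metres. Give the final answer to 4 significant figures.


A_req = 1734.5640 / (1.2870 * 1.1640 * 3600) = 0.32163 m^2
w = sqrt(0.32163 / 0.11)
w = 1.710 m


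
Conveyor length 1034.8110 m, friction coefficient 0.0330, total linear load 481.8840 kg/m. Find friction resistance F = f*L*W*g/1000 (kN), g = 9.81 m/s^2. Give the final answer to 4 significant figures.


F = 0.0330 * 1034.8110 * 481.8840 * 9.81 / 1000
F = 161.4 kN


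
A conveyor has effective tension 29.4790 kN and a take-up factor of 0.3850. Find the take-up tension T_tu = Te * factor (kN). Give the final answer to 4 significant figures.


T_tu = 29.4790 * 0.3850
T_tu = 11.35 kN


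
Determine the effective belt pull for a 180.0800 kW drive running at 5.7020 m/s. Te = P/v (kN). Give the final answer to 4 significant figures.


Te = P / v = 180.0800 / 5.7020
Te = 31.58 kN


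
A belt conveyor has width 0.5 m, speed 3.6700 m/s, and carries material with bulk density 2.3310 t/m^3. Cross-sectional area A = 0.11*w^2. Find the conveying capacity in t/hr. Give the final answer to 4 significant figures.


A = 0.11 * 0.5^2 = 0.0275 m^2
C = 0.0275 * 3.6700 * 2.3310 * 3600
C = 846.9 t/hr


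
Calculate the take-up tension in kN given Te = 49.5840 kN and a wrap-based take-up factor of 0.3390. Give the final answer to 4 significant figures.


T_tu = 49.5840 * 0.3390
T_tu = 16.81 kN


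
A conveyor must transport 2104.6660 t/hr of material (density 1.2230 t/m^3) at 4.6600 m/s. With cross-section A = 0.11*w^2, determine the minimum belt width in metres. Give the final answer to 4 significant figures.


A_req = 2104.6660 / (4.6600 * 1.2230 * 3600) = 0.102581 m^2
w = sqrt(0.102581 / 0.11)
w = 0.9657 m


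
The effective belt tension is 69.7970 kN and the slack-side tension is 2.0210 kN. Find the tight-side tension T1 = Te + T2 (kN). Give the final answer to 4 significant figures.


T1 = Te + T2 = 69.7970 + 2.0210
T1 = 71.82 kN


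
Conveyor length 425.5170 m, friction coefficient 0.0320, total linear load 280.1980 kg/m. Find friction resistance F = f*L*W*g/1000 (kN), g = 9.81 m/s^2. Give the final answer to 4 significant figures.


F = 0.0320 * 425.5170 * 280.1980 * 9.81 / 1000
F = 37.43 kN


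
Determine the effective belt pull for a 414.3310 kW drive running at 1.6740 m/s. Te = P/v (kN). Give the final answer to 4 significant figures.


Te = P / v = 414.3310 / 1.6740
Te = 247.5 kN


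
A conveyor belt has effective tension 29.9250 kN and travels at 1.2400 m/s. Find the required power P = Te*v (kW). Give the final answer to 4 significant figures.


P = Te * v = 29.9250 * 1.2400
P = 37.11 kW


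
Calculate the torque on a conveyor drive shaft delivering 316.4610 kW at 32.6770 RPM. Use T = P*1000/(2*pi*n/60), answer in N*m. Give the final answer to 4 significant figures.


omega = 2*pi*32.6770/60 = 3.42193 rad/s
T = 316.4610*1000 / 3.42193
T = 92480 N*m


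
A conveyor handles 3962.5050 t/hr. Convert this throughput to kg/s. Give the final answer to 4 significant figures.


m_dot = 3962.5050 * 1000 / 3600
m_dot = 1101 kg/s


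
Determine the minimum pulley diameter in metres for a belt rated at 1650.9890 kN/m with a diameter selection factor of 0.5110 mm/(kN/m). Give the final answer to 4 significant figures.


D = 1650.9890 * 0.5110 / 1000
D = 0.8437 m


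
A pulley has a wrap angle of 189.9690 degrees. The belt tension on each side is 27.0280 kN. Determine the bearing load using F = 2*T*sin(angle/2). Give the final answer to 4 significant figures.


F = 2 * 27.0280 * sin(189.9690/2 deg)
F = 53.85 kN


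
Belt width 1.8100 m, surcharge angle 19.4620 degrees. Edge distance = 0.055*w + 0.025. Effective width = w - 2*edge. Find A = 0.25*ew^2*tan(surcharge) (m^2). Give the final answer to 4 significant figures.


edge = 0.055*1.8100 + 0.025 = 0.12455 m
ew = 1.8100 - 2*0.12455 = 1.5609 m
A = 0.25 * 1.5609^2 * tan(19.4620 deg)
A = 0.2152 m^2


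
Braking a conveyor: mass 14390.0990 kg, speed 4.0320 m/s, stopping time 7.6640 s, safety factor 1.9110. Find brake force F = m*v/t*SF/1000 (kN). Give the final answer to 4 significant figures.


F = 14390.0990 * 4.0320 / 7.6640 * 1.9110 / 1000
F = 14.47 kN


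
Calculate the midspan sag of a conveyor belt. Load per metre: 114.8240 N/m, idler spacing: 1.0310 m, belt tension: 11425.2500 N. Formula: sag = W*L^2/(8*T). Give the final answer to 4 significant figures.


sag = 114.8240 * 1.0310^2 / (8 * 11425.2500)
sag = 0.001335 m


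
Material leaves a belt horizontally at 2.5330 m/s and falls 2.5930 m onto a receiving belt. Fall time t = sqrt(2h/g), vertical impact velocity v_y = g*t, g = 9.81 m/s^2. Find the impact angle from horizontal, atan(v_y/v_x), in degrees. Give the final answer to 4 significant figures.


t = sqrt(2*2.5930/9.81) = 0.727079 s
v_y = 9.81 * 0.727079 = 7.13264 m/s
angle = atan(7.13264 / 2.5330) = 70.45 deg


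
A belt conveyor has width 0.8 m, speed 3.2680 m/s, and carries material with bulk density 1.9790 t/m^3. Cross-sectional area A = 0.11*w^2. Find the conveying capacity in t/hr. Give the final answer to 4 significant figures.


A = 0.11 * 0.8^2 = 0.0704 m^2
C = 0.0704 * 3.2680 * 1.9790 * 3600
C = 1639 t/hr


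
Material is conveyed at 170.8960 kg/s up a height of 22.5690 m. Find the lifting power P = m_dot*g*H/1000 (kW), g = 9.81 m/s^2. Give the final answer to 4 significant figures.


P = 170.8960 * 9.81 * 22.5690 / 1000
P = 37.84 kW


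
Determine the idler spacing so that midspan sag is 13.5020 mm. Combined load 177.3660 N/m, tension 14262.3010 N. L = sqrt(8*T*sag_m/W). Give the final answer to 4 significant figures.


sag = 13.5020/1000 = 0.013502 m
L = sqrt(8 * 14262.3010 * 0.013502 / 177.3660)
L = 2.947 m


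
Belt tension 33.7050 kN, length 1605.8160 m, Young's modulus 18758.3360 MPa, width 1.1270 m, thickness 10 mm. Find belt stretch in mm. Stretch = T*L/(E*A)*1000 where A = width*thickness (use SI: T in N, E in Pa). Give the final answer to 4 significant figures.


A = 1.1270 * 0.01 = 0.01127 m^2
Stretch = 33.7050*1000 * 1605.8160 / (18758.3360e6 * 0.01127) * 1000
Stretch = 256.0 mm


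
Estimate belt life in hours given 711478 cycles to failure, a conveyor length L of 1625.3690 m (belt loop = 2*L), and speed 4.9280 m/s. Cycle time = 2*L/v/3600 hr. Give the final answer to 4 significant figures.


cycle_time = 2 * 1625.3690 / 4.9280 / 3600 = 0.183235 hr
life = 711478 * 0.183235 = 130400 hours


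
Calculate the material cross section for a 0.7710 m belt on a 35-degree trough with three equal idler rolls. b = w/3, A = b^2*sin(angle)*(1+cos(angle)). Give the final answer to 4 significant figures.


b = 0.7710/3 = 0.257 m
A = 0.257^2 * sin(35 deg) * (1 + cos(35 deg))
A = 0.06892 m^2


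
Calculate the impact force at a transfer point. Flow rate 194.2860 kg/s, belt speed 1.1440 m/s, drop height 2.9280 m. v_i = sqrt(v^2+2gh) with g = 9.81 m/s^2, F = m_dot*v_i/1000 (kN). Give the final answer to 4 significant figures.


v_i = sqrt(1.1440^2 + 2*9.81*2.9280) = 7.66525 m/s
F = 194.2860 * 7.66525 / 1000
F = 1.489 kN


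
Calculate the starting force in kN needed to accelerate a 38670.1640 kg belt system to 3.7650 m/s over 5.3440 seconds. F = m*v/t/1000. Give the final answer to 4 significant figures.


F = 38670.1640 * 3.7650 / 5.3440 / 1000
F = 27.24 kN


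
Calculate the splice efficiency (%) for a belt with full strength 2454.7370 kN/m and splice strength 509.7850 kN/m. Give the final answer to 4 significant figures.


Eff = 509.7850 / 2454.7370 * 100
Eff = 20.77 %


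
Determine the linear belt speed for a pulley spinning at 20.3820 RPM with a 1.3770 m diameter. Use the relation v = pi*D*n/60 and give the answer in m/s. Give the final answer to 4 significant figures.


v = pi * 1.3770 * 20.3820 / 60
v = 1.470 m/s


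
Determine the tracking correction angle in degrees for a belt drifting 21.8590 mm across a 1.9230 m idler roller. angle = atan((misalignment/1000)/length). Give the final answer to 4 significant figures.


misalign_m = 21.8590 / 1000 = 0.021859 m
angle = atan(0.021859 / 1.9230)
angle = 0.6513 deg


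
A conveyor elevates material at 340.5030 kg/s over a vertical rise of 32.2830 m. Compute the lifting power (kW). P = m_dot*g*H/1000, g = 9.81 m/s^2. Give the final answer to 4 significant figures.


P = 340.5030 * 9.81 * 32.2830 / 1000
P = 107.8 kW


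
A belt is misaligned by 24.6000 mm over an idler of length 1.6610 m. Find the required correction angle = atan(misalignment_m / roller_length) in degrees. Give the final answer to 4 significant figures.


misalign_m = 24.6000 / 1000 = 0.024600 m
angle = atan(0.024600 / 1.6610)
angle = 0.8485 deg


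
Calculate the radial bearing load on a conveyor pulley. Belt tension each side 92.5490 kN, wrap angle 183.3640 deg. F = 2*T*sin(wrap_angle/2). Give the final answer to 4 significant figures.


F = 2 * 92.5490 * sin(183.3640/2 deg)
F = 185.0 kN


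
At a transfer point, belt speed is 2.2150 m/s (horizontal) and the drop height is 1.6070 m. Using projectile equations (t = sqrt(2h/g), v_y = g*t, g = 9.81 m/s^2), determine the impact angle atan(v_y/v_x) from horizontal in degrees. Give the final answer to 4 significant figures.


t = sqrt(2*1.6070/9.81) = 0.572385 s
v_y = 9.81 * 0.572385 = 5.6151 m/s
angle = atan(5.6151 / 2.2150) = 68.47 deg


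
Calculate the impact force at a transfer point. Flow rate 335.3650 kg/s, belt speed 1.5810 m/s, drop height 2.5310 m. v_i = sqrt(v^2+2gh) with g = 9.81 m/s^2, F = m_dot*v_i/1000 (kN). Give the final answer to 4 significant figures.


v_i = sqrt(1.5810^2 + 2*9.81*2.5310) = 7.22203 m/s
F = 335.3650 * 7.22203 / 1000
F = 2.422 kN


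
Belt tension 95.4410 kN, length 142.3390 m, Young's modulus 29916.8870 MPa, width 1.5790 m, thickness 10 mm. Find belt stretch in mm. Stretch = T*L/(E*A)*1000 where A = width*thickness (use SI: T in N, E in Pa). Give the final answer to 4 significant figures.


A = 1.5790 * 0.01 = 0.01579 m^2
Stretch = 95.4410*1000 * 142.3390 / (29916.8870e6 * 0.01579) * 1000
Stretch = 28.76 mm


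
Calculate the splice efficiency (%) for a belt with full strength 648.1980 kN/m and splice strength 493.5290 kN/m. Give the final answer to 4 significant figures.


Eff = 493.5290 / 648.1980 * 100
Eff = 76.14 %


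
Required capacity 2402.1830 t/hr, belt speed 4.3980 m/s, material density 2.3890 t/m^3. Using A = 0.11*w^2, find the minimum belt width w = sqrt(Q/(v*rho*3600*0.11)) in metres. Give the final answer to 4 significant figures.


A_req = 2402.1830 / (4.3980 * 2.3890 * 3600) = 0.0635086 m^2
w = sqrt(0.0635086 / 0.11)
w = 0.7598 m


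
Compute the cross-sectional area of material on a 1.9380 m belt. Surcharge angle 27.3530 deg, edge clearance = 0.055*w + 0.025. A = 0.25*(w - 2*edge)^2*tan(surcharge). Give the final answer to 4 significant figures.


edge = 0.055*1.9380 + 0.025 = 0.13159 m
ew = 1.9380 - 2*0.13159 = 1.67482 m
A = 0.25 * 1.67482^2 * tan(27.3530 deg)
A = 0.3628 m^2


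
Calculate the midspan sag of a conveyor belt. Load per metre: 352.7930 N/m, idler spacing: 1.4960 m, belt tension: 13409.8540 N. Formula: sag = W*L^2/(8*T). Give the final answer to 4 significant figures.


sag = 352.7930 * 1.4960^2 / (8 * 13409.8540)
sag = 0.007360 m


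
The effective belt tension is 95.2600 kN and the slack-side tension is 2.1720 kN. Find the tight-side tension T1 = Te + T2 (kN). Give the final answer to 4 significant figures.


T1 = Te + T2 = 95.2600 + 2.1720
T1 = 97.43 kN


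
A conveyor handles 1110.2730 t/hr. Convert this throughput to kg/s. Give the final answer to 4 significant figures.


m_dot = 1110.2730 * 1000 / 3600
m_dot = 308.4 kg/s


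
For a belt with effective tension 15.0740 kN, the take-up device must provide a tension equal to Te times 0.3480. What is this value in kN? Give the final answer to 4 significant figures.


T_tu = 15.0740 * 0.3480
T_tu = 5.246 kN


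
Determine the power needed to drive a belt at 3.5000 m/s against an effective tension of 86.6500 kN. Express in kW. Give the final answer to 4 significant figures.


P = Te * v = 86.6500 * 3.5000
P = 303.3 kW


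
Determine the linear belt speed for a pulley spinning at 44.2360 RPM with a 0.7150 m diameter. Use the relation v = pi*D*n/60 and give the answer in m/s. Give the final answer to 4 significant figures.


v = pi * 0.7150 * 44.2360 / 60
v = 1.656 m/s


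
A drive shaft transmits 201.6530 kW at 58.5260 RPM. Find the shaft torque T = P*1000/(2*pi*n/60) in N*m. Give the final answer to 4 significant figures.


omega = 2*pi*58.5260/60 = 6.12883 rad/s
T = 201.6530*1000 / 6.12883
T = 32900 N*m


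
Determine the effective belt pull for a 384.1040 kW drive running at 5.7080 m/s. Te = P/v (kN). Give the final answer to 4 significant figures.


Te = P / v = 384.1040 / 5.7080
Te = 67.29 kN


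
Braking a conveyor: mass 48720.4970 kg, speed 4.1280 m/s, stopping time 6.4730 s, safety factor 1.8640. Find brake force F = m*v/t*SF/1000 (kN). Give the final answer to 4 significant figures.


F = 48720.4970 * 4.1280 / 6.4730 * 1.8640 / 1000
F = 57.92 kN


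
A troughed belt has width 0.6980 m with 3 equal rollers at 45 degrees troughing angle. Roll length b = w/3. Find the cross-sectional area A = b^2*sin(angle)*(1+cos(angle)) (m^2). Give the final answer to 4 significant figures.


b = 0.6980/3 = 0.232667 m
A = 0.232667^2 * sin(45 deg) * (1 + cos(45 deg))
A = 0.06535 m^2


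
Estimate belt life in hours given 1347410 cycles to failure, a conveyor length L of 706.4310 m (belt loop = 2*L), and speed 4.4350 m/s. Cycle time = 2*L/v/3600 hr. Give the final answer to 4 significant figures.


cycle_time = 2 * 706.4310 / 4.4350 / 3600 = 0.0884919 hr
life = 1347410 * 0.0884919 = 119200 hours


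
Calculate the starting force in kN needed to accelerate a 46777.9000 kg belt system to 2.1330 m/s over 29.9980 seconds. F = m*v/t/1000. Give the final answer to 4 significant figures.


F = 46777.9000 * 2.1330 / 29.9980 / 1000
F = 3.326 kN


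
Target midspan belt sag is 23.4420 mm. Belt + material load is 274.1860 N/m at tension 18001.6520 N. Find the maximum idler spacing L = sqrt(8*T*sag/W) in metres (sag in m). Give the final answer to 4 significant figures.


sag = 23.4420/1000 = 0.023442 m
L = sqrt(8 * 18001.6520 * 0.023442 / 274.1860)
L = 3.509 m


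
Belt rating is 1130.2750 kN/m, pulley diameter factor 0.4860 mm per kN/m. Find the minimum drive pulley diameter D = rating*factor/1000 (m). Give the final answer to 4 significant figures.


D = 1130.2750 * 0.4860 / 1000
D = 0.5493 m


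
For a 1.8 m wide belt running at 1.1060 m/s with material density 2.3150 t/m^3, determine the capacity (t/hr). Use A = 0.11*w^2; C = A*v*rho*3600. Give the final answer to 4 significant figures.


A = 0.11 * 1.8^2 = 0.3564 m^2
C = 0.3564 * 1.1060 * 2.3150 * 3600
C = 3285 t/hr


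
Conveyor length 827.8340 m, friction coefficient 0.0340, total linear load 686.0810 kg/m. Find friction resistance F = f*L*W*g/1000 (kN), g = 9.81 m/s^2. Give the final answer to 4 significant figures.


F = 0.0340 * 827.8340 * 686.0810 * 9.81 / 1000
F = 189.4 kN


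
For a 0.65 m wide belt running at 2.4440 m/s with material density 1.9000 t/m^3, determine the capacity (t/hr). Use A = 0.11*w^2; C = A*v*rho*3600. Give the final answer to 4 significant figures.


A = 0.11 * 0.65^2 = 0.046475 m^2
C = 0.046475 * 2.4440 * 1.9000 * 3600
C = 776.9 t/hr


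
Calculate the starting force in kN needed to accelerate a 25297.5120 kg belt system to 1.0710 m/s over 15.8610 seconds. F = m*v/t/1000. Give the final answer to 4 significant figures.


F = 25297.5120 * 1.0710 / 15.8610 / 1000
F = 1.708 kN


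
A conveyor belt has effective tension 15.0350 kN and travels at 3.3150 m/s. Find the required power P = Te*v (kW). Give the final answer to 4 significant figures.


P = Te * v = 15.0350 * 3.3150
P = 49.84 kW


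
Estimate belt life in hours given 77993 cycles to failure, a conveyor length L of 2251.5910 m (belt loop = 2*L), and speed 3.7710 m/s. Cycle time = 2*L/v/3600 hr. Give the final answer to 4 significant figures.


cycle_time = 2 * 2251.5910 / 3.7710 / 3600 = 0.331711 hr
life = 77993 * 0.331711 = 25870 hours


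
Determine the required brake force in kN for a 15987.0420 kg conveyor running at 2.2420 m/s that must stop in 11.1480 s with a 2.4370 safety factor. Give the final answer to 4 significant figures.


F = 15987.0420 * 2.2420 / 11.1480 * 2.4370 / 1000
F = 7.835 kN


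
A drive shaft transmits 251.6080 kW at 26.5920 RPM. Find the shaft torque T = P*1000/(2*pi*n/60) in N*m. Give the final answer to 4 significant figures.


omega = 2*pi*26.5920/60 = 2.78471 rad/s
T = 251.6080*1000 / 2.78471
T = 90350 N*m


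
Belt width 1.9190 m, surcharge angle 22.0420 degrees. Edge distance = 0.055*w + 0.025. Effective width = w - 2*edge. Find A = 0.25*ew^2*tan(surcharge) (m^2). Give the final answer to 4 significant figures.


edge = 0.055*1.9190 + 0.025 = 0.130545 m
ew = 1.9190 - 2*0.130545 = 1.65791 m
A = 0.25 * 1.65791^2 * tan(22.0420 deg)
A = 0.2782 m^2


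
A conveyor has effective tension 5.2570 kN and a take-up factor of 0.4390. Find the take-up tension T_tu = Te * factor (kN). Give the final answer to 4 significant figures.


T_tu = 5.2570 * 0.4390
T_tu = 2.308 kN


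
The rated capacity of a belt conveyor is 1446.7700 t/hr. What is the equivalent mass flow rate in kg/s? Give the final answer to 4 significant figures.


m_dot = 1446.7700 * 1000 / 3600
m_dot = 401.9 kg/s


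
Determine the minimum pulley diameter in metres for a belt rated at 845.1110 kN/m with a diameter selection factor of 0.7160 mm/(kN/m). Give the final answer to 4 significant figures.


D = 845.1110 * 0.7160 / 1000
D = 0.6051 m


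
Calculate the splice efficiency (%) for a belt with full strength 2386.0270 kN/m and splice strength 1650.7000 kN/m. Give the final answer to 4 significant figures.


Eff = 1650.7000 / 2386.0270 * 100
Eff = 69.18 %


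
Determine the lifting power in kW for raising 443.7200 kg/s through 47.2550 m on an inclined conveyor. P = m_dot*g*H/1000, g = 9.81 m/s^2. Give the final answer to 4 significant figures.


P = 443.7200 * 9.81 * 47.2550 / 1000
P = 205.7 kW


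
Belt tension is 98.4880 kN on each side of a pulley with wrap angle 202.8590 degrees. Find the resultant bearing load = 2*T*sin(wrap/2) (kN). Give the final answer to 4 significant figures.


F = 2 * 98.4880 * sin(202.8590/2 deg)
F = 193.1 kN


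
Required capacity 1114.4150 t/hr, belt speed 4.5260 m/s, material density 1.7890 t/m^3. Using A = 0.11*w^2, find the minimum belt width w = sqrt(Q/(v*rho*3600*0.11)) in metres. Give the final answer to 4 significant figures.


A_req = 1114.4150 / (4.5260 * 1.7890 * 3600) = 0.0382313 m^2
w = sqrt(0.0382313 / 0.11)
w = 0.5895 m


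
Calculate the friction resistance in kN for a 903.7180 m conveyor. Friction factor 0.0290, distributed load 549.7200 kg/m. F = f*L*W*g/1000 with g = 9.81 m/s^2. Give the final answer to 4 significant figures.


F = 0.0290 * 903.7180 * 549.7200 * 9.81 / 1000
F = 141.3 kN


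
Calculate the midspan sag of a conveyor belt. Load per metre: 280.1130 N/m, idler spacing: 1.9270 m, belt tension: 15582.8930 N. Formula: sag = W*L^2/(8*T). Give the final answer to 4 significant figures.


sag = 280.1130 * 1.9270^2 / (8 * 15582.8930)
sag = 0.008344 m


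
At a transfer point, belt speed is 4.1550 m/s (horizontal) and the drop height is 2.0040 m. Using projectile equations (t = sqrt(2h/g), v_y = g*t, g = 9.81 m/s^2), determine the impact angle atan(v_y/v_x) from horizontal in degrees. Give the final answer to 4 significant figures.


t = sqrt(2*2.0040/9.81) = 0.639189 s
v_y = 9.81 * 0.639189 = 6.27044 m/s
angle = atan(6.27044 / 4.1550) = 56.47 deg


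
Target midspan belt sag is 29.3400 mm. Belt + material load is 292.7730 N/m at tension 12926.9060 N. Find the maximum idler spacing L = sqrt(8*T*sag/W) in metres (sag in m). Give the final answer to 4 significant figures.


sag = 29.3400/1000 = 0.029340 m
L = sqrt(8 * 12926.9060 * 0.029340 / 292.7730)
L = 3.219 m
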